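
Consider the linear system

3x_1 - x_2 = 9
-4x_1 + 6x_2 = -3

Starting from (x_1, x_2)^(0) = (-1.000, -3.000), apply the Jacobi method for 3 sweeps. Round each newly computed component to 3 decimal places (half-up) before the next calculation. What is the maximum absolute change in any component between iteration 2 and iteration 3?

Iteration 1:
  x_1 = (9 - (-1)·-3.000) / (3) = 2.000
  x_2 = (-3 - (-4)·-1.000) / (6) = -1.167
Iteration 2:
  x_1 = (9 - (-1)·-1.167) / (3) = 2.611
  x_2 = (-3 - (-4)·2.000) / (6) = 0.833
Iteration 3:
  x_1 = (9 - (-1)·0.833) / (3) = 3.278
  x_2 = (-3 - (-4)·2.611) / (6) = 1.241
Change: (0.667, 0.408) → max |·| = 0.667

0.667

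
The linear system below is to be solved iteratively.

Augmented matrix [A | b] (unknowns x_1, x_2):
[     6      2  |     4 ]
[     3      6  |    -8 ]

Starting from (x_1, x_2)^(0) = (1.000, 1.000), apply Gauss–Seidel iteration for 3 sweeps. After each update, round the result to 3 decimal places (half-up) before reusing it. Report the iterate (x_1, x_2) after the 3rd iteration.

(1.306, -1.986)

Iteration 1:
  x_1 = (4 - (2)·1.000) / (6) = 0.333
  x_2 = (-8 - (3)·0.333) / (6) = -1.500
Iteration 2:
  x_1 = (4 - (2)·-1.500) / (6) = 1.167
  x_2 = (-8 - (3)·1.167) / (6) = -1.917
Iteration 3:
  x_1 = (4 - (2)·-1.917) / (6) = 1.306
  x_2 = (-8 - (3)·1.306) / (6) = -1.986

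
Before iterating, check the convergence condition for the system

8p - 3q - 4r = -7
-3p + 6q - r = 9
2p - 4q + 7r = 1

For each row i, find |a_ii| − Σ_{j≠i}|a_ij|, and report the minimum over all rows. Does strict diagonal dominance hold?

1

row 1: |8| − (3+4) = 1
row 2: |6| − (3+1) = 2
row 3: |7| − (2+4) = 1
minimum over rows = 1 → strictly diagonally dominant (convergence guaranteed)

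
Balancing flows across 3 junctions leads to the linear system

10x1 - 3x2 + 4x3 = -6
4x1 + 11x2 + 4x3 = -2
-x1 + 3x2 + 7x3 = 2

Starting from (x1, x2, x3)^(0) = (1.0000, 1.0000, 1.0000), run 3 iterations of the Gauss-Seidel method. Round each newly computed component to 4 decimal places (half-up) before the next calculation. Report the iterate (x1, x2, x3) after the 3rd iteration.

(-0.6677, -0.0007, 0.1906)

Iteration 1:
  x1 = (-6 - (-3)·1.0000 - (4)·1.0000) / (10) = -0.7000
  x2 = (-2 - (4)·-0.7000 - (4)·1.0000) / (11) = -0.2909
  x3 = (2 - (-1)·-0.7000 - (3)·-0.2909) / (7) = 0.3104
Iteration 2:
  x1 = (-6 - (-3)·-0.2909 - (4)·0.3104) / (10) = -0.8114
  x2 = (-2 - (4)·-0.8114 - (4)·0.3104) / (11) = 0.0004
  x3 = (2 - (-1)·-0.8114 - (3)·0.0004) / (7) = 0.1696
Iteration 3:
  x1 = (-6 - (-3)·0.0004 - (4)·0.1696) / (10) = -0.6677
  x2 = (-2 - (4)·-0.6677 - (4)·0.1696) / (11) = -0.0007
  x3 = (2 - (-1)·-0.6677 - (3)·-0.0007) / (7) = 0.1906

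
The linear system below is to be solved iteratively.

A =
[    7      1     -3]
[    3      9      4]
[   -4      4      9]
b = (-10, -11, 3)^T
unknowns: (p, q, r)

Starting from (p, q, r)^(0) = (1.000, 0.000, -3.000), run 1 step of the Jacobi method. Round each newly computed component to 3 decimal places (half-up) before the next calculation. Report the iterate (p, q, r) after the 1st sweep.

(-2.714, -0.222, 0.778)

Iteration 1:
  p = (-10 - (1)·0.000 - (-3)·-3.000) / (7) = -2.714
  q = (-11 - (3)·1.000 - (4)·-3.000) / (9) = -0.222
  r = (3 - (-4)·1.000 - (4)·0.000) / (9) = 0.778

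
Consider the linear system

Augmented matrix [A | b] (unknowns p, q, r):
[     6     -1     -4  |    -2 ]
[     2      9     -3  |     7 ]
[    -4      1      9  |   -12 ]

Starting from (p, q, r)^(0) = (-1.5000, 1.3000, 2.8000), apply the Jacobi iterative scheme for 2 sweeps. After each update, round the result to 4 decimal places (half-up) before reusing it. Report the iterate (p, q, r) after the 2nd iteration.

(-1.4222, -0.3259, -0.7827)

Iteration 1:
  p = (-2 - (-1)·1.3000 - (-4)·2.8000) / (6) = 1.7500
  q = (7 - (2)·-1.5000 - (-3)·2.8000) / (9) = 2.0444
  r = (-12 - (-4)·-1.5000 - (1)·1.3000) / (9) = -2.1444
Iteration 2:
  p = (-2 - (-1)·2.0444 - (-4)·-2.1444) / (6) = -1.4222
  q = (7 - (2)·1.7500 - (-3)·-2.1444) / (9) = -0.3259
  r = (-12 - (-4)·1.7500 - (1)·2.0444) / (9) = -0.7827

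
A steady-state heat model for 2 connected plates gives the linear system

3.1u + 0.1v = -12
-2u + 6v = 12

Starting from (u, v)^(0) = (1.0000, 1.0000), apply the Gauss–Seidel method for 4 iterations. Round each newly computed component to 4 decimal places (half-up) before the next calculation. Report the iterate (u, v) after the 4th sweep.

(-3.8936, 0.7021)

Iteration 1:
  u = (-12 - (0.1)·1.0000) / (3.1) = -3.9032
  v = (12 - (-2)·-3.9032) / (6) = 0.6989
Iteration 2:
  u = (-12 - (0.1)·0.6989) / (3.1) = -3.8935
  v = (12 - (-2)·-3.8935) / (6) = 0.7022
Iteration 3:
  u = (-12 - (0.1)·0.7022) / (3.1) = -3.8936
  v = (12 - (-2)·-3.8936) / (6) = 0.7021
Iteration 4:
  u = (-12 - (0.1)·0.7021) / (3.1) = -3.8936
  v = (12 - (-2)·-3.8936) / (6) = 0.7021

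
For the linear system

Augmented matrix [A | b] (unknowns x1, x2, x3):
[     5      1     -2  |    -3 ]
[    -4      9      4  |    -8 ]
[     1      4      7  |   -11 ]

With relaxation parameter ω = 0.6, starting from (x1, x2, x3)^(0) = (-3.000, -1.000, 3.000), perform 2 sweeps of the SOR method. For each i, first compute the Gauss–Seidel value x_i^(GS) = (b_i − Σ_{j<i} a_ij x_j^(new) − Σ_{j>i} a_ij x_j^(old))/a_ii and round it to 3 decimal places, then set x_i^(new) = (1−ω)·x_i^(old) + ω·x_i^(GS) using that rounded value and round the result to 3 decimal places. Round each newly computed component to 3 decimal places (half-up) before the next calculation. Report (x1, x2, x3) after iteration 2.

(-0.182, -1.613, 0.017)

Iteration 1:
  x1: GS value = (-3 - (1)·-1.000 - (-2)·3.000) / (5) = 0.800;  x1 ← (1−ω)·-3.000 + ω·0.800 = -0.720
  x2: GS value = (-8 - (-4)·-0.720 - (4)·3.000) / (9) = -2.542;  x2 ← (1−ω)·-1.000 + ω·-2.542 = -1.925
  x3: GS value = (-11 - (1)·-0.720 - (4)·-1.925) / (7) = -0.369;  x3 ← (1−ω)·3.000 + ω·-0.369 = 0.979
Iteration 2:
  x1: GS value = (-3 - (1)·-1.925 - (-2)·0.979) / (5) = 0.177;  x1 ← (1−ω)·-0.720 + ω·0.177 = -0.182
  x2: GS value = (-8 - (-4)·-0.182 - (4)·0.979) / (9) = -1.405;  x2 ← (1−ω)·-1.925 + ω·-1.405 = -1.613
  x3: GS value = (-11 - (1)·-0.182 - (4)·-1.613) / (7) = -0.624;  x3 ← (1−ω)·0.979 + ω·-0.624 = 0.017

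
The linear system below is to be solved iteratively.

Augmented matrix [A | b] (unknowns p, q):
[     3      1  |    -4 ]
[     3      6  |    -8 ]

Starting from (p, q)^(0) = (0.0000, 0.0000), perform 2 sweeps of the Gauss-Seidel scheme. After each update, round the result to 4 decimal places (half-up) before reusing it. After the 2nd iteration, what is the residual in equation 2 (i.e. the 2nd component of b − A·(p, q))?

Iteration 1:
  p = (-4 - (1)·0.0000) / (3) = -1.3333
  q = (-8 - (3)·-1.3333) / (6) = -0.6667
Iteration 2:
  p = (-4 - (1)·-0.6667) / (3) = -1.1111
  q = (-8 - (3)·-1.1111) / (6) = -0.7778
Residual b − A·x = (0.1111, 0.0001)

0.0001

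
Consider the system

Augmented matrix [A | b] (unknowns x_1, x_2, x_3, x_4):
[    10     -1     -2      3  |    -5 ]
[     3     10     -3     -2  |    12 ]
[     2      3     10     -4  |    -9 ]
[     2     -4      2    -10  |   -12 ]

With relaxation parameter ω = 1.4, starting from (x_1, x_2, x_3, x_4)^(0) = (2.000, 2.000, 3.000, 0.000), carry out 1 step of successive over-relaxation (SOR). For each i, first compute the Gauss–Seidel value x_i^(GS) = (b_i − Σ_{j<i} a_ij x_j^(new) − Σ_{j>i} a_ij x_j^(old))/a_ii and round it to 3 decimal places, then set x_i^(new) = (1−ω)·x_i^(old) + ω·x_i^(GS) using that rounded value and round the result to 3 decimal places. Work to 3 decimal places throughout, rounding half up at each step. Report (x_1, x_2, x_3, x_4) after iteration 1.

Iteration 1:
  x_1: GS value = (-5 - (-1)·2.000 - (-2)·3.000 - (3)·0.000) / (10) = 0.300;  x_1 ← (1−ω)·2.000 + ω·0.300 = -0.380
  x_2: GS value = (12 - (3)·-0.380 - (-3)·3.000 - (-2)·0.000) / (10) = 2.214;  x_2 ← (1−ω)·2.000 + ω·2.214 = 2.300
  x_3: GS value = (-9 - (2)·-0.380 - (3)·2.300 - (-4)·0.000) / (10) = -1.514;  x_3 ← (1−ω)·3.000 + ω·-1.514 = -3.320
  x_4: GS value = (-12 - (2)·-0.380 - (-4)·2.300 - (2)·-3.320) / (-10) = -0.460;  x_4 ← (1−ω)·0.000 + ω·-0.460 = -0.644

(-0.380, 2.300, -3.320, -0.644)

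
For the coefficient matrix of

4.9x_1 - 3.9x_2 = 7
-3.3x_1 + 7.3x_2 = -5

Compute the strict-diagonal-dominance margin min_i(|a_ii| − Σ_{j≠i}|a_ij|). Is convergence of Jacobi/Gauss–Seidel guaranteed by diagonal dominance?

1

row 1: |4.9| − (3.9) = 1
row 2: |7.3| − (3.3) = 4
minimum over rows = 1 → strictly diagonally dominant (convergence guaranteed)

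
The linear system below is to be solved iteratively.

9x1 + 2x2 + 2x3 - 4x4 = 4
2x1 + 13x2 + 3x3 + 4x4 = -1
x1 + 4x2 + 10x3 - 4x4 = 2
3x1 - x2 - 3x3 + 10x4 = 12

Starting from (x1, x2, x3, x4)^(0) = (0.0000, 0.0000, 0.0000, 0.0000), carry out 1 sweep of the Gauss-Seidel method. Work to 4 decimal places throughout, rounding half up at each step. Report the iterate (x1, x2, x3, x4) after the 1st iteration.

(0.4444, -0.1453, 0.2137, 1.1163)

Iteration 1:
  x1 = (4 - (2)·0.0000 - (2)·0.0000 - (-4)·0.0000) / (9) = 0.4444
  x2 = (-1 - (2)·0.4444 - (3)·0.0000 - (4)·0.0000) / (13) = -0.1453
  x3 = (2 - (1)·0.4444 - (4)·-0.1453 - (-4)·0.0000) / (10) = 0.2137
  x4 = (12 - (3)·0.4444 - (-1)·-0.1453 - (-3)·0.2137) / (10) = 1.1163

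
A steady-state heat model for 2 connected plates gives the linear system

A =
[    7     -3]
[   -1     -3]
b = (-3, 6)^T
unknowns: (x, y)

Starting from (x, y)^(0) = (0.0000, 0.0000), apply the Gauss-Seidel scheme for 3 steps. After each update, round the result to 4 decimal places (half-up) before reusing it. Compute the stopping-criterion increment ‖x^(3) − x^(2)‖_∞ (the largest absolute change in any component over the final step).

0.1137

Iteration 1:
  x = (-3 - (-3)·0.0000) / (7) = -0.4286
  y = (6 - (-1)·-0.4286) / (-3) = -1.8571
Iteration 2:
  x = (-3 - (-3)·-1.8571) / (7) = -1.2245
  y = (6 - (-1)·-1.2245) / (-3) = -1.5918
Iteration 3:
  x = (-3 - (-3)·-1.5918) / (7) = -1.1108
  y = (6 - (-1)·-1.1108) / (-3) = -1.6297
Change: (0.1137, -0.0379) → max |·| = 0.1137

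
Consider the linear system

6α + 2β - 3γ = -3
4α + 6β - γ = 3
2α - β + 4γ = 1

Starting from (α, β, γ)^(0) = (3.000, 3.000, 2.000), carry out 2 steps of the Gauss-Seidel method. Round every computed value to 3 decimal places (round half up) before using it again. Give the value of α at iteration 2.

-0.493

Iteration 1:
  α = (-3 - (2)·3.000 - (-3)·2.000) / (6) = -0.500
  β = (3 - (4)·-0.500 - (-1)·2.000) / (6) = 1.167
  γ = (1 - (2)·-0.500 - (-1)·1.167) / (4) = 0.792
Iteration 2:
  α = (-3 - (2)·1.167 - (-3)·0.792) / (6) = -0.493
  β = (3 - (4)·-0.493 - (-1)·0.792) / (6) = 0.961
  γ = (1 - (2)·-0.493 - (-1)·0.961) / (4) = 0.737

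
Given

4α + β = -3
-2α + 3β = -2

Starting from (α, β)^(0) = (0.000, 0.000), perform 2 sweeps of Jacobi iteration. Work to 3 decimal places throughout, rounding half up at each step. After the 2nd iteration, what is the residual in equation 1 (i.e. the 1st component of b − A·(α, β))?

0.499

Iteration 1:
  α = (-3 - (1)·0.000) / (4) = -0.750
  β = (-2 - (-2)·0.000) / (3) = -0.667
Iteration 2:
  α = (-3 - (1)·-0.667) / (4) = -0.583
  β = (-2 - (-2)·-0.750) / (3) = -1.167
Residual b − A·x = (0.499, 0.335)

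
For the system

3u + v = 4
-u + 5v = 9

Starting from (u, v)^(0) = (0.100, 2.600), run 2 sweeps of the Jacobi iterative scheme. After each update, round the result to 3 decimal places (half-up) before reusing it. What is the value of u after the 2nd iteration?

0.727

Iteration 1:
  u = (4 - (1)·2.600) / (3) = 0.467
  v = (9 - (-1)·0.100) / (5) = 1.820
Iteration 2:
  u = (4 - (1)·1.820) / (3) = 0.727
  v = (9 - (-1)·0.467) / (5) = 1.893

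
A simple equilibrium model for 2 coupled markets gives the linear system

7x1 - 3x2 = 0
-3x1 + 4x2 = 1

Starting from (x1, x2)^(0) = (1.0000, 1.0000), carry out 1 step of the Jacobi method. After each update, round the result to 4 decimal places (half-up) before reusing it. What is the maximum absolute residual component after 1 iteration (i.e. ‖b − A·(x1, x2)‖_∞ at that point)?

1.7142

Iteration 1:
  x1 = (0 - (-3)·1.0000) / (7) = 0.4286
  x2 = (1 - (-3)·1.0000) / (4) = 1.0000
Residual b − A·x = (-0.0002, -1.7142); ∞-norm = 1.7142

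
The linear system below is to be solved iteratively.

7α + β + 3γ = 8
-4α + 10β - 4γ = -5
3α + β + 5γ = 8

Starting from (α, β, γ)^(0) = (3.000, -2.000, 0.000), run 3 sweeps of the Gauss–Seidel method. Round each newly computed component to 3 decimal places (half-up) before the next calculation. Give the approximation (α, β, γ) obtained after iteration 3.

(0.662, 0.198, 1.163)

Iteration 1:
  α = (8 - (1)·-2.000 - (3)·0.000) / (7) = 1.429
  β = (-5 - (-4)·1.429 - (-4)·0.000) / (10) = 0.072
  γ = (8 - (3)·1.429 - (1)·0.072) / (5) = 0.728
Iteration 2:
  α = (8 - (1)·0.072 - (3)·0.728) / (7) = 0.821
  β = (-5 - (-4)·0.821 - (-4)·0.728) / (10) = 0.120
  γ = (8 - (3)·0.821 - (1)·0.120) / (5) = 1.083
Iteration 3:
  α = (8 - (1)·0.120 - (3)·1.083) / (7) = 0.662
  β = (-5 - (-4)·0.662 - (-4)·1.083) / (10) = 0.198
  γ = (8 - (3)·0.662 - (1)·0.198) / (5) = 1.163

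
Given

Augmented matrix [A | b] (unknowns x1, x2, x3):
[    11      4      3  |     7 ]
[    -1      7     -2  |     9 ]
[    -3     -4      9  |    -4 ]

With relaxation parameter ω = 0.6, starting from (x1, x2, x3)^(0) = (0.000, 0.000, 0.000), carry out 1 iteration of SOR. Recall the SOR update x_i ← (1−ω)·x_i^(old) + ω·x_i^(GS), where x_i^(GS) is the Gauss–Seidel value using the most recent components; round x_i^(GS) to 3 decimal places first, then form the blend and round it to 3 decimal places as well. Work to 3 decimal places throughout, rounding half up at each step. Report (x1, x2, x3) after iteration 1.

(0.382, 0.804, 0.024)

Iteration 1:
  x1: GS value = (7 - (4)·0.000 - (3)·0.000) / (11) = 0.636;  x1 ← (1−ω)·0.000 + ω·0.636 = 0.382
  x2: GS value = (9 - (-1)·0.382 - (-2)·0.000) / (7) = 1.340;  x2 ← (1−ω)·0.000 + ω·1.340 = 0.804
  x3: GS value = (-4 - (-3)·0.382 - (-4)·0.804) / (9) = 0.040;  x3 ← (1−ω)·0.000 + ω·0.040 = 0.024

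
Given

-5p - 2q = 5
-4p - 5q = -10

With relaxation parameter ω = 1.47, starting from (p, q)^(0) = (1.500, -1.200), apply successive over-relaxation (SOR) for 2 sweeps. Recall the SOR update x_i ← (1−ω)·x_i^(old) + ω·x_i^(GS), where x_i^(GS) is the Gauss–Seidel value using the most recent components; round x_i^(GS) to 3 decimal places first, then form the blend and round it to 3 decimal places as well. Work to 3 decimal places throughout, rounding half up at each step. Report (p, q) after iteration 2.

(-3.855, 5.015)

Iteration 1:
  p: GS value = (5 - (-2)·-1.200) / (-5) = -0.520;  p ← (1−ω)·1.500 + ω·-0.520 = -1.469
  q: GS value = (-10 - (-4)·-1.469) / (-5) = 3.175;  q ← (1−ω)·-1.200 + ω·3.175 = 5.231
Iteration 2:
  p: GS value = (5 - (-2)·5.231) / (-5) = -3.092;  p ← (1−ω)·-1.469 + ω·-3.092 = -3.855
  q: GS value = (-10 - (-4)·-3.855) / (-5) = 5.084;  q ← (1−ω)·5.231 + ω·5.084 = 5.015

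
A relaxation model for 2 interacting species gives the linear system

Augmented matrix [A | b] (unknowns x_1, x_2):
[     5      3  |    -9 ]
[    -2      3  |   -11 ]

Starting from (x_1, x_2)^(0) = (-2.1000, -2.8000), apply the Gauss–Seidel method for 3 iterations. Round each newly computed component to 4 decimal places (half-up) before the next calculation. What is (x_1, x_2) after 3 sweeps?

(0.2208, -3.5195)

Iteration 1:
  x_1 = (-9 - (3)·-2.8000) / (5) = -0.1200
  x_2 = (-11 - (-2)·-0.1200) / (3) = -3.7467
Iteration 2:
  x_1 = (-9 - (3)·-3.7467) / (5) = 0.4480
  x_2 = (-11 - (-2)·0.4480) / (3) = -3.3680
Iteration 3:
  x_1 = (-9 - (3)·-3.3680) / (5) = 0.2208
  x_2 = (-11 - (-2)·0.2208) / (3) = -3.5195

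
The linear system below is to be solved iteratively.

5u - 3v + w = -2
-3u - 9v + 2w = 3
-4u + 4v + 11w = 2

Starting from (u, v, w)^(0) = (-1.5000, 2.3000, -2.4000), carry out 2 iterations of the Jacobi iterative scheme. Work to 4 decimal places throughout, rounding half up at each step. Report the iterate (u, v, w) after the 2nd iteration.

Iteration 1:
  u = (-2 - (-3)·2.3000 - (1)·-2.4000) / (5) = 1.4600
  v = (3 - (-3)·-1.5000 - (2)·-2.4000) / (-9) = -0.3667
  w = (2 - (-4)·-1.5000 - (4)·2.3000) / (11) = -1.2000
Iteration 2:
  u = (-2 - (-3)·-0.3667 - (1)·-1.2000) / (5) = -0.3800
  v = (3 - (-3)·1.4600 - (2)·-1.2000) / (-9) = -1.0867
  w = (2 - (-4)·1.4600 - (4)·-0.3667) / (11) = 0.8461

(-0.3800, -1.0867, 0.8461)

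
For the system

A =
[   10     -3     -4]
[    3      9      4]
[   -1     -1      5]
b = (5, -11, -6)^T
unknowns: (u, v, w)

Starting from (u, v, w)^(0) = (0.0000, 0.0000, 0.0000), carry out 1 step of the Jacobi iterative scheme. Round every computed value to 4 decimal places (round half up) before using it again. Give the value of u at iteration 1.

Iteration 1:
  u = (5 - (-3)·0.0000 - (-4)·0.0000) / (10) = 0.5000
  v = (-11 - (3)·0.0000 - (4)·0.0000) / (9) = -1.2222
  w = (-6 - (-1)·0.0000 - (-1)·0.0000) / (5) = -1.2000

0.5000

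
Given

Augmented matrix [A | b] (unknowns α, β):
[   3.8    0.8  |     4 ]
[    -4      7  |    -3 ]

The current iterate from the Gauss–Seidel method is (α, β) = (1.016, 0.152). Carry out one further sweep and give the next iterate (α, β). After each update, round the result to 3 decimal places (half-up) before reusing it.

One sweep:
  α = (4 - (0.8)·0.152) / (3.8) = 1.021
  β = (-3 - (-4)·1.021) / (7) = 0.155

(1.021, 0.155)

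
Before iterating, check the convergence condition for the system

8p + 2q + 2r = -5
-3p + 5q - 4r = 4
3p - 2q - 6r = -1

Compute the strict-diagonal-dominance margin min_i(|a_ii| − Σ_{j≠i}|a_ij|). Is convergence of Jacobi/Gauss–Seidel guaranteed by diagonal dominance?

row 1: |8| − (2+2) = 4
row 2: |5| − (3+4) = -2
row 3: |-6| − (3+2) = 1
minimum over rows = -2 → not strictly diagonally dominant

-2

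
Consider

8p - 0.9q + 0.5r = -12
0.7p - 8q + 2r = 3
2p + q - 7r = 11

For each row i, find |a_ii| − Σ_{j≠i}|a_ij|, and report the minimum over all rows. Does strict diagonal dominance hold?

row 1: |8| − (0.9+0.5) = 6.6
row 2: |-8| − (0.7+2) = 5.3
row 3: |-7| − (2+1) = 4
minimum over rows = 4 → strictly diagonally dominant (convergence guaranteed)

4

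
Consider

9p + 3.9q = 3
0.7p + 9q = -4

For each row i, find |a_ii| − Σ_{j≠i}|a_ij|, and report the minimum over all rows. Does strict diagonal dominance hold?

row 1: |9| − (3.9) = 5.1
row 2: |9| − (0.7) = 8.3
minimum over rows = 5.1 → strictly diagonally dominant (convergence guaranteed)

5.1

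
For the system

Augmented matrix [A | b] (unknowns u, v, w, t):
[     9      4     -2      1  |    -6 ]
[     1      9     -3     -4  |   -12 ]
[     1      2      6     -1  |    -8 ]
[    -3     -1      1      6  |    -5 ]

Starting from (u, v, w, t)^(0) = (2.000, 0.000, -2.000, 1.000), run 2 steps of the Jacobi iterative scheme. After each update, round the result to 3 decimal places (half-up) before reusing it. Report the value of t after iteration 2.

-1.491

Iteration 1:
  u = (-6 - (4)·0.000 - (-2)·-2.000 - (1)·1.000) / (9) = -1.222
  v = (-12 - (1)·2.000 - (-3)·-2.000 - (-4)·1.000) / (9) = -1.778
  w = (-8 - (1)·2.000 - (2)·0.000 - (-1)·1.000) / (6) = -1.500
  t = (-5 - (-3)·2.000 - (-1)·0.000 - (1)·-2.000) / (6) = 0.500
Iteration 2:
  u = (-6 - (4)·-1.778 - (-2)·-1.500 - (1)·0.500) / (9) = -0.265
  v = (-12 - (1)·-1.222 - (-3)·-1.500 - (-4)·0.500) / (9) = -1.475
  w = (-8 - (1)·-1.222 - (2)·-1.778 - (-1)·0.500) / (6) = -0.454
  t = (-5 - (-3)·-1.222 - (-1)·-1.778 - (1)·-1.500) / (6) = -1.491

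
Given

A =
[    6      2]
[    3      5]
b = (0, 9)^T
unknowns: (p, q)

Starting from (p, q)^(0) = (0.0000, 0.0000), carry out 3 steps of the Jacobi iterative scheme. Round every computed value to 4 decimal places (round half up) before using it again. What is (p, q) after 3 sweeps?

(-0.6000, 2.1600)

Iteration 1:
  p = (0 - (2)·0.0000) / (6) = 0.0000
  q = (9 - (3)·0.0000) / (5) = 1.8000
Iteration 2:
  p = (0 - (2)·1.8000) / (6) = -0.6000
  q = (9 - (3)·0.0000) / (5) = 1.8000
Iteration 3:
  p = (0 - (2)·1.8000) / (6) = -0.6000
  q = (9 - (3)·-0.6000) / (5) = 2.1600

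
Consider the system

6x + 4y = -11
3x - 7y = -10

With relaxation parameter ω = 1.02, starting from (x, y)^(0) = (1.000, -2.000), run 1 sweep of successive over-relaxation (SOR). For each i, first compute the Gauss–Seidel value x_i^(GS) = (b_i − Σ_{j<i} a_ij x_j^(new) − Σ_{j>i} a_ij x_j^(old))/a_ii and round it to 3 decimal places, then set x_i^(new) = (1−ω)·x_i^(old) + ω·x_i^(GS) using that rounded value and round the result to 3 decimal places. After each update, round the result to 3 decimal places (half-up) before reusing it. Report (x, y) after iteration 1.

Iteration 1:
  x: GS value = (-11 - (4)·-2.000) / (6) = -0.500;  x ← (1−ω)·1.000 + ω·-0.500 = -0.530
  y: GS value = (-10 - (3)·-0.530) / (-7) = 1.201;  y ← (1−ω)·-2.000 + ω·1.201 = 1.265

(-0.530, 1.265)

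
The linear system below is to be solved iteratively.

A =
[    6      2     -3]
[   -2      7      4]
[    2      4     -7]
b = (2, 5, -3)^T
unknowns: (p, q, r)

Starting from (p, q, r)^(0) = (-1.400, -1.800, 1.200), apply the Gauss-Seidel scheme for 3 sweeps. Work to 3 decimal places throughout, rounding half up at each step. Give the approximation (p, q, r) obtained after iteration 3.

Iteration 1:
  p = (2 - (2)·-1.800 - (-3)·1.200) / (6) = 1.533
  q = (5 - (-2)·1.533 - (4)·1.200) / (7) = 0.467
  r = (-3 - (2)·1.533 - (4)·0.467) / (-7) = 1.133
Iteration 2:
  p = (2 - (2)·0.467 - (-3)·1.133) / (6) = 0.744
  q = (5 - (-2)·0.744 - (4)·1.133) / (7) = 0.279
  r = (-3 - (2)·0.744 - (4)·0.279) / (-7) = 0.801
Iteration 3:
  p = (2 - (2)·0.279 - (-3)·0.801) / (6) = 0.641
  q = (5 - (-2)·0.641 - (4)·0.801) / (7) = 0.440
  r = (-3 - (2)·0.641 - (4)·0.440) / (-7) = 0.863

(0.641, 0.440, 0.863)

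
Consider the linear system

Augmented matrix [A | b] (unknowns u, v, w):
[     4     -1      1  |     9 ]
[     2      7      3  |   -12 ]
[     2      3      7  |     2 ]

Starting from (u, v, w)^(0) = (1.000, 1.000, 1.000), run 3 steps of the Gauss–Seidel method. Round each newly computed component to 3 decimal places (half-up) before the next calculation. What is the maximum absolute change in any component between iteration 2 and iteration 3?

Iteration 1:
  u = (9 - (-1)·1.000 - (1)·1.000) / (4) = 2.250
  v = (-12 - (2)·2.250 - (3)·1.000) / (7) = -2.786
  w = (2 - (2)·2.250 - (3)·-2.786) / (7) = 0.837
Iteration 2:
  u = (9 - (-1)·-2.786 - (1)·0.837) / (4) = 1.344
  v = (-12 - (2)·1.344 - (3)·0.837) / (7) = -2.457
  w = (2 - (2)·1.344 - (3)·-2.457) / (7) = 0.955
Iteration 3:
  u = (9 - (-1)·-2.457 - (1)·0.955) / (4) = 1.397
  v = (-12 - (2)·1.397 - (3)·0.955) / (7) = -2.523
  w = (2 - (2)·1.397 - (3)·-2.523) / (7) = 0.968
Change: (0.053, -0.066, 0.013) → max |·| = 0.066

0.066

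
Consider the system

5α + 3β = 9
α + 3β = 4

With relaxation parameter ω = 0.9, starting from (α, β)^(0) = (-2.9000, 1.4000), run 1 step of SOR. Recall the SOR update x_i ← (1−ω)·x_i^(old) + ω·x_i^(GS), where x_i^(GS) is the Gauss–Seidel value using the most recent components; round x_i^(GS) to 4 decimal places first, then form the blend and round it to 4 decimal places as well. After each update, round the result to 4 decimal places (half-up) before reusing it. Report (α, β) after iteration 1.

Iteration 1:
  α: GS value = (9 - (3)·1.4000) / (5) = 0.9600;  α ← (1−ω)·-2.9000 + ω·0.9600 = 0.5740
  β: GS value = (4 - (1)·0.5740) / (3) = 1.1420;  β ← (1−ω)·1.4000 + ω·1.1420 = 1.1678

(0.5740, 1.1678)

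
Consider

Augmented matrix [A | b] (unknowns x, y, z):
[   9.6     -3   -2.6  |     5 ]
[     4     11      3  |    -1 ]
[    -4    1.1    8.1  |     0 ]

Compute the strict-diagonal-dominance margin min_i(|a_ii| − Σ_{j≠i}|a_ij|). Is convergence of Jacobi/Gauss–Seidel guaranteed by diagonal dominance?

row 1: |9.6| − (3+2.6) = 4
row 2: |11| − (4+3) = 4
row 3: |8.1| − (4+1.1) = 3
minimum over rows = 3 → strictly diagonally dominant (convergence guaranteed)

3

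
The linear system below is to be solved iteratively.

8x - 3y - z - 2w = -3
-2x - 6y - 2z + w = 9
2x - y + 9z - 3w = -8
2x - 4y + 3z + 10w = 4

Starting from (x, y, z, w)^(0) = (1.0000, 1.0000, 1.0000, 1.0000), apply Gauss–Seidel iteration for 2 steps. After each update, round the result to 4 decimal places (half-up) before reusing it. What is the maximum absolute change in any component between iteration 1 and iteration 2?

1.5617

Iteration 1:
  x = (-3 - (-3)·1.0000 - (-1)·1.0000 - (-2)·1.0000) / (8) = 0.3750
  y = (9 - (-2)·0.3750 - (-2)·1.0000 - (1)·1.0000) / (-6) = -1.7917
  z = (-8 - (2)·0.3750 - (-1)·-1.7917 - (-3)·1.0000) / (9) = -0.8380
  w = (4 - (2)·0.3750 - (-4)·-1.7917 - (3)·-0.8380) / (10) = -0.1403
Iteration 2:
  x = (-3 - (-3)·-1.7917 - (-1)·-0.8380 - (-2)·-0.1403) / (8) = -1.1867
  y = (9 - (-2)·-1.1867 - (-2)·-0.8380 - (1)·-0.1403) / (-6) = -0.8485
  z = (-8 - (2)·-1.1867 - (-1)·-0.8485 - (-3)·-0.1403) / (9) = -0.7662
  w = (4 - (2)·-1.1867 - (-4)·-0.8485 - (3)·-0.7662) / (10) = 0.5278
Change: (-1.5617, 0.9432, 0.0718, 0.6681) → max |·| = 1.5617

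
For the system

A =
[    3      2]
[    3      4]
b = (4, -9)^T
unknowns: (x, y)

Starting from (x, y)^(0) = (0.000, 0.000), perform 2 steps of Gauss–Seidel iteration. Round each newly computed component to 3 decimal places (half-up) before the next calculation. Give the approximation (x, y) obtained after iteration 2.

(3.500, -4.875)

Iteration 1:
  x = (4 - (2)·0.000) / (3) = 1.333
  y = (-9 - (3)·1.333) / (4) = -3.250
Iteration 2:
  x = (4 - (2)·-3.250) / (3) = 3.500
  y = (-9 - (3)·3.500) / (4) = -4.875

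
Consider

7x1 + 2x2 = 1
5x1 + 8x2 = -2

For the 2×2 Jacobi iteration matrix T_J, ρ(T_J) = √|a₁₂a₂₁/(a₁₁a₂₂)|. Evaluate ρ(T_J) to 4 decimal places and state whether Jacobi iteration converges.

a₁₂a₂₁/(a₁₁a₂₂) = (2)·(5) / ((7)·(8)) = 0.178571
ρ = √|0.178571| = √0.178571 = 0.4226
ρ < 1, so Jacobi converges

0.4226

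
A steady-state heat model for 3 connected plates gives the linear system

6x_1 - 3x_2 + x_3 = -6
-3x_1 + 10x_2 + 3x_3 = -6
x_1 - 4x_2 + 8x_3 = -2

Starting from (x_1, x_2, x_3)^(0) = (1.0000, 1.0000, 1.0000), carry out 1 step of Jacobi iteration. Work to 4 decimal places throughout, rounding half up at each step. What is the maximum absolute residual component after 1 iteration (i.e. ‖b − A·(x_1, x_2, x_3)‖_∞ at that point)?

4.7333

Iteration 1:
  x_1 = (-6 - (-3)·1.0000 - (1)·1.0000) / (6) = -0.6667
  x_2 = (-6 - (-3)·1.0000 - (3)·1.0000) / (10) = -0.6000
  x_3 = (-2 - (1)·1.0000 - (-4)·1.0000) / (8) = 0.1250
Residual b − A·x = (-3.9248, -2.3751, -4.7333); ∞-norm = 4.7333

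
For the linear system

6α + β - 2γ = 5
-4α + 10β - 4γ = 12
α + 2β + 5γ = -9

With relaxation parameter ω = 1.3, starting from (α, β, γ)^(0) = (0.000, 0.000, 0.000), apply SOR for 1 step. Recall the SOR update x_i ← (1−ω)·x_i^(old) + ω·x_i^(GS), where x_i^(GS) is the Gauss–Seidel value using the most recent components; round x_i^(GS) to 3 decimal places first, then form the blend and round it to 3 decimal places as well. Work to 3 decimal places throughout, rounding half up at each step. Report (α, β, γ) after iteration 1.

Iteration 1:
  α: GS value = (5 - (1)·0.000 - (-2)·0.000) / (6) = 0.833;  α ← (1−ω)·0.000 + ω·0.833 = 1.083
  β: GS value = (12 - (-4)·1.083 - (-4)·0.000) / (10) = 1.633;  β ← (1−ω)·0.000 + ω·1.633 = 2.123
  γ: GS value = (-9 - (1)·1.083 - (2)·2.123) / (5) = -2.866;  γ ← (1−ω)·0.000 + ω·-2.866 = -3.726

(1.083, 2.123, -3.726)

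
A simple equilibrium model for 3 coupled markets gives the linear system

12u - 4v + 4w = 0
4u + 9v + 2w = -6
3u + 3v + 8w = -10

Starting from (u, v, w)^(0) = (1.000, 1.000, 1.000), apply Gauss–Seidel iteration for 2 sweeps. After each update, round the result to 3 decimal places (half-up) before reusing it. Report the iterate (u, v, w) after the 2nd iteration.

Iteration 1:
  u = (0 - (-4)·1.000 - (4)·1.000) / (12) = 0.000
  v = (-6 - (4)·0.000 - (2)·1.000) / (9) = -0.889
  w = (-10 - (3)·0.000 - (3)·-0.889) / (8) = -0.917
Iteration 2:
  u = (0 - (-4)·-0.889 - (4)·-0.917) / (12) = 0.009
  v = (-6 - (4)·0.009 - (2)·-0.917) / (9) = -0.467
  w = (-10 - (3)·0.009 - (3)·-0.467) / (8) = -1.078

(0.009, -0.467, -1.078)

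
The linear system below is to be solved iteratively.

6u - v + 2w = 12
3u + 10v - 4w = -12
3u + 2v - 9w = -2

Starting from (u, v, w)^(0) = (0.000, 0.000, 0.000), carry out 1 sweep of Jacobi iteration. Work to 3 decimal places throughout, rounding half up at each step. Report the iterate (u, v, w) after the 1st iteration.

Iteration 1:
  u = (12 - (-1)·0.000 - (2)·0.000) / (6) = 2.000
  v = (-12 - (3)·0.000 - (-4)·0.000) / (10) = -1.200
  w = (-2 - (3)·0.000 - (2)·0.000) / (-9) = 0.222

(2.000, -1.200, 0.222)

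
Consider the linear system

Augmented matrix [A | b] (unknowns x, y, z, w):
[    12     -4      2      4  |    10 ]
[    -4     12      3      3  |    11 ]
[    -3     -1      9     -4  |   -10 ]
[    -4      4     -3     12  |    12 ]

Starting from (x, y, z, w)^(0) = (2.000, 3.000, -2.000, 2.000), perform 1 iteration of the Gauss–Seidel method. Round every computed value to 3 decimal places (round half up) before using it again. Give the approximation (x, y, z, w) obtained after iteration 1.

(1.500, 1.417, 0.435, 1.136)

Iteration 1:
  x = (10 - (-4)·3.000 - (2)·-2.000 - (4)·2.000) / (12) = 1.500
  y = (11 - (-4)·1.500 - (3)·-2.000 - (3)·2.000) / (12) = 1.417
  z = (-10 - (-3)·1.500 - (-1)·1.417 - (-4)·2.000) / (9) = 0.435
  w = (12 - (-4)·1.500 - (4)·1.417 - (-3)·0.435) / (12) = 1.136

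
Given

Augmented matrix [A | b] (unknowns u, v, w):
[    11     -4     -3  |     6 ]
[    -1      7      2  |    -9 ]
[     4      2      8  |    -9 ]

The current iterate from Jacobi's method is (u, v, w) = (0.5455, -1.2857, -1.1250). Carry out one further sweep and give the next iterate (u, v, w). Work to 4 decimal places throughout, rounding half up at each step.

One sweep:
  u = (6 - (-4)·-1.2857 - (-3)·-1.1250) / (11) = -0.2289
  v = (-9 - (-1)·0.5455 - (2)·-1.1250) / (7) = -0.8864
  w = (-9 - (4)·0.5455 - (2)·-1.2857) / (8) = -1.0763

(-0.2289, -0.8864, -1.0763)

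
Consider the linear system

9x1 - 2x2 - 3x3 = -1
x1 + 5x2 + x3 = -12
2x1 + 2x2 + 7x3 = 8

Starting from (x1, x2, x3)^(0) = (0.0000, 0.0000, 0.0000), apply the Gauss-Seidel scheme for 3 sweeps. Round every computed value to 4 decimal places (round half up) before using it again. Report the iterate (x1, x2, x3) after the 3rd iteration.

Iteration 1:
  x1 = (-1 - (-2)·0.0000 - (-3)·0.0000) / (9) = -0.1111
  x2 = (-12 - (1)·-0.1111 - (1)·0.0000) / (5) = -2.3778
  x3 = (8 - (2)·-0.1111 - (2)·-2.3778) / (7) = 1.8540
Iteration 2:
  x1 = (-1 - (-2)·-2.3778 - (-3)·1.8540) / (9) = -0.0215
  x2 = (-12 - (1)·-0.0215 - (1)·1.8540) / (5) = -2.7665
  x3 = (8 - (2)·-0.0215 - (2)·-2.7665) / (7) = 1.9394
Iteration 3:
  x1 = (-1 - (-2)·-2.7665 - (-3)·1.9394) / (9) = -0.0794
  x2 = (-12 - (1)·-0.0794 - (1)·1.9394) / (5) = -2.7720
  x3 = (8 - (2)·-0.0794 - (2)·-2.7720) / (7) = 1.9575

(-0.0794, -2.7720, 1.9575)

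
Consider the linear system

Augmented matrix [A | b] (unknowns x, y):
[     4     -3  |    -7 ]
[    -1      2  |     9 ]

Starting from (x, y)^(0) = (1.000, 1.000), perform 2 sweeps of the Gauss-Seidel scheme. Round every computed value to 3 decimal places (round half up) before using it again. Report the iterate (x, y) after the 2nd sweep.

Iteration 1:
  x = (-7 - (-3)·1.000) / (4) = -1.000
  y = (9 - (-1)·-1.000) / (2) = 4.000
Iteration 2:
  x = (-7 - (-3)·4.000) / (4) = 1.250
  y = (9 - (-1)·1.250) / (2) = 5.125

(1.250, 5.125)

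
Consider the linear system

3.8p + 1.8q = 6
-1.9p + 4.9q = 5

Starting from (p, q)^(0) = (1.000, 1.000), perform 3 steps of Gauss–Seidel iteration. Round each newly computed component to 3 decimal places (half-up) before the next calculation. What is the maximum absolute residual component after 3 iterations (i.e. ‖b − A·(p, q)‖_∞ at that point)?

0.024

Iteration 1:
  p = (6 - (1.8)·1.000) / (3.8) = 1.105
  q = (5 - (-1.9)·1.105) / (4.9) = 1.449
Iteration 2:
  p = (6 - (1.8)·1.449) / (3.8) = 0.893
  q = (5 - (-1.9)·0.893) / (4.9) = 1.367
Iteration 3:
  p = (6 - (1.8)·1.367) / (3.8) = 0.931
  q = (5 - (-1.9)·0.931) / (4.9) = 1.381
Residual b − A·x = (-0.024, 0.002); ∞-norm = 0.024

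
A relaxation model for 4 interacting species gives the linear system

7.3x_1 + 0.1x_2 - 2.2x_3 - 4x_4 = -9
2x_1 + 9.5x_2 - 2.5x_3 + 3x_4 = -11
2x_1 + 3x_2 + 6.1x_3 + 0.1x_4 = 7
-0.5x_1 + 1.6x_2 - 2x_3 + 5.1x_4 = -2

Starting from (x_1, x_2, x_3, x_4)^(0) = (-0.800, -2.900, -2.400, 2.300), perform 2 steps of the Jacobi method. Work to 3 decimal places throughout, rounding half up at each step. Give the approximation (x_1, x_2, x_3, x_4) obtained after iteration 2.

Iteration 1:
  x_1 = (-9 - (0.1)·-2.900 - (-2.2)·-2.400 - (-4)·2.300) / (7.3) = -0.656
  x_2 = (-11 - (2)·-0.800 - (-2.5)·-2.400 - (3)·2.300) / (9.5) = -2.347
  x_3 = (7 - (2)·-0.800 - (3)·-2.900 - (0.1)·2.300) / (6.1) = 2.798
  x_4 = (-2 - (-0.5)·-0.800 - (1.6)·-2.900 - (-2)·-2.400) / (5.1) = -0.502
Iteration 2:
  x_1 = (-9 - (0.1)·-2.347 - (-2.2)·2.798 - (-4)·-0.502) / (7.3) = -0.633
  x_2 = (-11 - (2)·-0.656 - (-2.5)·2.798 - (3)·-0.502) / (9.5) = -0.125
  x_3 = (7 - (2)·-0.656 - (3)·-2.347 - (0.1)·-0.502) / (6.1) = 2.525
  x_4 = (-2 - (-0.5)·-0.656 - (1.6)·-2.347 - (-2)·2.798) / (5.1) = 1.377

(-0.633, -0.125, 2.525, 1.377)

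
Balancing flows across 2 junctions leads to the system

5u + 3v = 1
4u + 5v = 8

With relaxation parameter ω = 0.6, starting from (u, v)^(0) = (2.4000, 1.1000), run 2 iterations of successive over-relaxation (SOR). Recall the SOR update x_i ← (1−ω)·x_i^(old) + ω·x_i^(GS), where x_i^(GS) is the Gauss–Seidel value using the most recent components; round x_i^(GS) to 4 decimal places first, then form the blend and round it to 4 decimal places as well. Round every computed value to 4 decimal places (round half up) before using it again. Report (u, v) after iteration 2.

(0.0078, 1.3850)

Iteration 1:
  u: GS value = (1 - (3)·1.1000) / (5) = -0.4600;  u ← (1−ω)·2.4000 + ω·-0.4600 = 0.6840
  v: GS value = (8 - (4)·0.6840) / (5) = 1.0528;  v ← (1−ω)·1.1000 + ω·1.0528 = 1.0717
Iteration 2:
  u: GS value = (1 - (3)·1.0717) / (5) = -0.4430;  u ← (1−ω)·0.6840 + ω·-0.4430 = 0.0078
  v: GS value = (8 - (4)·0.0078) / (5) = 1.5938;  v ← (1−ω)·1.0717 + ω·1.5938 = 1.3850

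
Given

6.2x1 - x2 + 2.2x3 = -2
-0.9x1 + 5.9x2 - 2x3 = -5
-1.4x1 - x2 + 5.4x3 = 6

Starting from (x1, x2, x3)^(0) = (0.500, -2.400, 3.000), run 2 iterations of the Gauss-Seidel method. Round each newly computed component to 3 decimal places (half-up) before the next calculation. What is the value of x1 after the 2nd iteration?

Iteration 1:
  x1 = (-2 - (-1)·-2.400 - (2.2)·3.000) / (6.2) = -1.774
  x2 = (-5 - (-0.9)·-1.774 - (-2)·3.000) / (5.9) = -0.101
  x3 = (6 - (-1.4)·-1.774 - (-1)·-0.101) / (5.4) = 0.632
Iteration 2:
  x1 = (-2 - (-1)·-0.101 - (2.2)·0.632) / (6.2) = -0.563
  x2 = (-5 - (-0.9)·-0.563 - (-2)·0.632) / (5.9) = -0.719
  x3 = (6 - (-1.4)·-0.563 - (-1)·-0.719) / (5.4) = 0.832

-0.563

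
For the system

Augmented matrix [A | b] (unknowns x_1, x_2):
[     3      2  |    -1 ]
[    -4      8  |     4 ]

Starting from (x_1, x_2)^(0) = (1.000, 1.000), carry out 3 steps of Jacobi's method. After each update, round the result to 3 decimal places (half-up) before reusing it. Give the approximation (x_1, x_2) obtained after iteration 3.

Iteration 1:
  x_1 = (-1 - (2)·1.000) / (3) = -1.000
  x_2 = (4 - (-4)·1.000) / (8) = 1.000
Iteration 2:
  x_1 = (-1 - (2)·1.000) / (3) = -1.000
  x_2 = (4 - (-4)·-1.000) / (8) = 0.000
Iteration 3:
  x_1 = (-1 - (2)·0.000) / (3) = -0.333
  x_2 = (4 - (-4)·-1.000) / (8) = 0.000

(-0.333, 0.000)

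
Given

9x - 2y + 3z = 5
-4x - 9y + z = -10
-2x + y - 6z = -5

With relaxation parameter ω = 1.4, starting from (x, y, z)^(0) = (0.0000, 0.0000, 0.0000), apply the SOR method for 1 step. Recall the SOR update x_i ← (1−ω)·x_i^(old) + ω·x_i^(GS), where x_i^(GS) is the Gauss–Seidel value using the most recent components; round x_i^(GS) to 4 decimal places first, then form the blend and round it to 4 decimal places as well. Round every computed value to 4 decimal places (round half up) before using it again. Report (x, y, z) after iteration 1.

(0.7778, 1.0716, 1.0538)

Iteration 1:
  x: GS value = (5 - (-2)·0.0000 - (3)·0.0000) / (9) = 0.5556;  x ← (1−ω)·0.0000 + ω·0.5556 = 0.7778
  y: GS value = (-10 - (-4)·0.7778 - (1)·0.0000) / (-9) = 0.7654;  y ← (1−ω)·0.0000 + ω·0.7654 = 1.0716
  z: GS value = (-5 - (-2)·0.7778 - (1)·1.0716) / (-6) = 0.7527;  z ← (1−ω)·0.0000 + ω·0.7527 = 1.0538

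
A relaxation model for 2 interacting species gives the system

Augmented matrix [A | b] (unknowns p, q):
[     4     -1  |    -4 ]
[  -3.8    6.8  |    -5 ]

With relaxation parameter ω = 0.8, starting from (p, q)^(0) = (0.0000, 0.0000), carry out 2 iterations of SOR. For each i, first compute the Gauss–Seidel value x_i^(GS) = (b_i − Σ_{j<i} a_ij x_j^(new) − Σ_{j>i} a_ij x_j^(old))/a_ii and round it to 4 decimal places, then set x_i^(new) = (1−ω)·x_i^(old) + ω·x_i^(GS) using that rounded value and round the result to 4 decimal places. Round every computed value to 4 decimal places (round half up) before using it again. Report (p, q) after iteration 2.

Iteration 1:
  p: GS value = (-4 - (-1)·0.0000) / (4) = -1.0000;  p ← (1−ω)·0.0000 + ω·-1.0000 = -0.8000
  q: GS value = (-5 - (-3.8)·-0.8000) / (6.8) = -1.1824;  q ← (1−ω)·0.0000 + ω·-1.1824 = -0.9459
Iteration 2:
  p: GS value = (-4 - (-1)·-0.9459) / (4) = -1.2365;  p ← (1−ω)·-0.8000 + ω·-1.2365 = -1.1492
  q: GS value = (-5 - (-3.8)·-1.1492) / (6.8) = -1.3775;  q ← (1−ω)·-0.9459 + ω·-1.3775 = -1.2912

(-1.1492, -1.2912)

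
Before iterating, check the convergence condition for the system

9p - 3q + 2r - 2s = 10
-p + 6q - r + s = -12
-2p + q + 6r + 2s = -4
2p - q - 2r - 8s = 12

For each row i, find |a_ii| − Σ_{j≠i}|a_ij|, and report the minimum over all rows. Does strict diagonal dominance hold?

1

row 1: |9| − (3+2+2) = 2
row 2: |6| − (1+1+1) = 3
row 3: |6| − (2+1+2) = 1
row 4: |-8| − (2+1+2) = 3
minimum over rows = 1 → strictly diagonally dominant (convergence guaranteed)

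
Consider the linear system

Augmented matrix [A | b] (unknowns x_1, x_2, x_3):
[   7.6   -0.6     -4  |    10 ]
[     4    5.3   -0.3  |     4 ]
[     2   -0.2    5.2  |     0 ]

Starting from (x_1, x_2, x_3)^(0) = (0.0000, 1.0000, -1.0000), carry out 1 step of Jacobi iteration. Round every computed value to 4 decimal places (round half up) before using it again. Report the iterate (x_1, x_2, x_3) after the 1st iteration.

(0.8684, 0.6981, 0.0385)

Iteration 1:
  x_1 = (10 - (-0.6)·1.0000 - (-4)·-1.0000) / (7.6) = 0.8684
  x_2 = (4 - (4)·0.0000 - (-0.3)·-1.0000) / (5.3) = 0.6981
  x_3 = (0 - (2)·0.0000 - (-0.2)·1.0000) / (5.2) = 0.0385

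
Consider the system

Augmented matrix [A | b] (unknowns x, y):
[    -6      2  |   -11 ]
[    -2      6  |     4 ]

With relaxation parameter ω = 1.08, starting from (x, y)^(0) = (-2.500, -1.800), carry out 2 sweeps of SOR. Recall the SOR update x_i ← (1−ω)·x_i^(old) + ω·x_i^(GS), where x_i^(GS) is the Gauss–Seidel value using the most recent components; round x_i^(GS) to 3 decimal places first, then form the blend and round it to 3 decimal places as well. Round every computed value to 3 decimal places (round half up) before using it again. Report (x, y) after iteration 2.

(2.367, 1.459)

Iteration 1:
  x: GS value = (-11 - (2)·-1.800) / (-6) = 1.233;  x ← (1−ω)·-2.500 + ω·1.233 = 1.532
  y: GS value = (4 - (-2)·1.532) / (6) = 1.177;  y ← (1−ω)·-1.800 + ω·1.177 = 1.415
Iteration 2:
  x: GS value = (-11 - (2)·1.415) / (-6) = 2.305;  x ← (1−ω)·1.532 + ω·2.305 = 2.367
  y: GS value = (4 - (-2)·2.367) / (6) = 1.456;  y ← (1−ω)·1.415 + ω·1.456 = 1.459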